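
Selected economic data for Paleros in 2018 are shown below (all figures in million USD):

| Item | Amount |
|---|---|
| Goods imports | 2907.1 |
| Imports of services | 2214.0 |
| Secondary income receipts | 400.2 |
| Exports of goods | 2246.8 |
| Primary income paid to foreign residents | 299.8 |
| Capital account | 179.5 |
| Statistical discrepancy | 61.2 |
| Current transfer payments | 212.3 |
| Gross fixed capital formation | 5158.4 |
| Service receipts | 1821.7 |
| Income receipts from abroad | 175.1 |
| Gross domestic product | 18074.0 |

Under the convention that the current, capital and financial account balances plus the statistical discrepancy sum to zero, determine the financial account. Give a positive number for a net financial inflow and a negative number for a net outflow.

Goods balance = 2246.8 - 2907.1 = -660.3
Services balance = 1821.7 - 2214.0 = -392.3
Trade balance (goods + services) = -660.3 + (-392.3) = -1052.6
Net primary income = 175.1 - 299.8 = -124.7
Net secondary income = 400.2 - 212.3 = 187.9
Current account = -1052.6 + (-124.7) + 187.9 = -989.4
Financial account = -(-989.4 + 179.5 + 61.2) = 748.7

748.7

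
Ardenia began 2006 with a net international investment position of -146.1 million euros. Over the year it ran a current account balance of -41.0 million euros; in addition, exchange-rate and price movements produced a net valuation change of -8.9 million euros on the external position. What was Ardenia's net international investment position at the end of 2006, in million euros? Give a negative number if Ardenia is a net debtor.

-196.0

Change in NIIP = current account + net valuation change = -41.0 + (-8.9) = -49.9
End-of-year NIIP = -146.1 + (-49.9) = -196.0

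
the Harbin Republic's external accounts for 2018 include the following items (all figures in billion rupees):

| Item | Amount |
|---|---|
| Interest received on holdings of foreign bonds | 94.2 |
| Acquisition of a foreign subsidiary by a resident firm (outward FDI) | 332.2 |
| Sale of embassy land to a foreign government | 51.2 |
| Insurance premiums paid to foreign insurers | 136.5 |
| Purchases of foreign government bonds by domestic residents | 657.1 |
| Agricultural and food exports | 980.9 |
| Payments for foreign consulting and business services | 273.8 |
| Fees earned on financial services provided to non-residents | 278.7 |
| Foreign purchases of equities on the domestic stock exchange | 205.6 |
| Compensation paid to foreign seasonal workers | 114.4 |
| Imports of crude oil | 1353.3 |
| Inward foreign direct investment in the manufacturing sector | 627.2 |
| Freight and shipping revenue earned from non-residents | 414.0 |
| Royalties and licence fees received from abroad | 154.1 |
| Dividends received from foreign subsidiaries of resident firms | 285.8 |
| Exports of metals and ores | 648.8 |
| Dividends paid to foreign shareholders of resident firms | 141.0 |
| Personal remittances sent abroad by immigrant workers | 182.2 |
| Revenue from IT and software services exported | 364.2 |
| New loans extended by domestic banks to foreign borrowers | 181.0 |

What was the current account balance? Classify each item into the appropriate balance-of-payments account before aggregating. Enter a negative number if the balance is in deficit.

Goods: 980.9 - 1353.3 + 648.8 = 276.4
Services: 364.2 + 278.7 + 154.1 + 414.0 - 136.5 - 273.8 = 800.7
Primary income: 94.2 - 114.4 - 141.0 + 285.8 = 124.6
Secondary income: -182.2
Current account = 276.4 + 800.7 + 124.6 + (-182.2) = 1019.5
(Excluded from the current account — financial account: acquisition of a foreign subsidiary by a resident firm (outward FDI) 332.2, purchases of foreign government bonds by domestic residents 657.1, foreign purchases of equities on the domestic stock exchange 205.6, inward foreign direct investment in the manufacturing sector 627.2, new loans extended by domestic banks to foreign borrowers 181.0; capital account: sale of embassy land to a foreign government 51.2.)

1019.5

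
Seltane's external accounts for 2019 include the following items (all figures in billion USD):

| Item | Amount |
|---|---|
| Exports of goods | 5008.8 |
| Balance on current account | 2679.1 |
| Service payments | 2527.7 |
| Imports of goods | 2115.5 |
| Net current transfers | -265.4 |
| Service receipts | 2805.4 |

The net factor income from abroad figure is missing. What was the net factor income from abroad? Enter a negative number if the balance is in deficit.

Current account = goods balance + services balance + net primary income + net secondary income
Sum of the known components = 2905.6
Net factor income from abroad = CA - (known components) = 2679.1 - 2905.6 = -226.5

-226.5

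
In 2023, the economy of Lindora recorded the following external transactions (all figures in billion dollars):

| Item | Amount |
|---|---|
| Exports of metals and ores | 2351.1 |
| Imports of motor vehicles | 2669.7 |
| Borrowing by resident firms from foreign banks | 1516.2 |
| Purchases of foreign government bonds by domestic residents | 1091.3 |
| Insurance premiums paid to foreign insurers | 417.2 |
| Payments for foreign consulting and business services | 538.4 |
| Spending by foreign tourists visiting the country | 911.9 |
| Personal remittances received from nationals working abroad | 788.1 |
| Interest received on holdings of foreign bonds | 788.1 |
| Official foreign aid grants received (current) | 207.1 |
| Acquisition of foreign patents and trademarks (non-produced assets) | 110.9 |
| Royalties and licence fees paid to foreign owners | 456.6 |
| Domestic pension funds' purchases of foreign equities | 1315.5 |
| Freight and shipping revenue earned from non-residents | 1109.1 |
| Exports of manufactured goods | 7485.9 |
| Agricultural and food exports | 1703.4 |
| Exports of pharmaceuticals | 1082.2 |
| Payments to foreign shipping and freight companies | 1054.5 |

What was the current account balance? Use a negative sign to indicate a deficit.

11290.5

Goods: 7485.9 - 2669.7 + 1703.4 + 1082.2 + 2351.1 = 9952.9
Services: -538.4 - 456.6 - 417.2 + 911.9 - 1054.5 + 1109.1 = -445.7
Primary income: 788.1
Secondary income: 788.1 + 207.1 = 995.2
Current account = 9952.9 + (-445.7) + 788.1 + 995.2 = 11290.5
(Excluded from the current account — financial account: borrowing by resident firms from foreign banks 1516.2, purchases of foreign government bonds by domestic residents 1091.3, domestic pension funds' purchases of foreign equities 1315.5; capital account: acquisition of foreign patents and trademarks (non-produced assets) 110.9.)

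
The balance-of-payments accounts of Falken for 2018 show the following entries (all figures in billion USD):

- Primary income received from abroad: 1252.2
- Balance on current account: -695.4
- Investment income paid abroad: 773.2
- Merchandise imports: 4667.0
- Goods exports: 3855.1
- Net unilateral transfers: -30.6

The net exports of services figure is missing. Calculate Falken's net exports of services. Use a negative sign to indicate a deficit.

Current account = goods balance + services balance + net primary income + net secondary income
Sum of the known components = -363.5
Net exports of services = CA - (known components) = -695.4 - (-363.5) = -331.9

-331.9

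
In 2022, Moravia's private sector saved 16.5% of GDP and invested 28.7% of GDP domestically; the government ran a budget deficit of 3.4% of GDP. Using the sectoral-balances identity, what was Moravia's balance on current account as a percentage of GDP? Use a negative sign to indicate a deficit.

-15.6

By the sectoral-balances identity, CA = (S_private - I) + (T - G).
Private balance = 16.5 - 28.7 = -12.2
Government balance (T - G) = -3.4
CA = -12.2 + (-3.4) = -15.6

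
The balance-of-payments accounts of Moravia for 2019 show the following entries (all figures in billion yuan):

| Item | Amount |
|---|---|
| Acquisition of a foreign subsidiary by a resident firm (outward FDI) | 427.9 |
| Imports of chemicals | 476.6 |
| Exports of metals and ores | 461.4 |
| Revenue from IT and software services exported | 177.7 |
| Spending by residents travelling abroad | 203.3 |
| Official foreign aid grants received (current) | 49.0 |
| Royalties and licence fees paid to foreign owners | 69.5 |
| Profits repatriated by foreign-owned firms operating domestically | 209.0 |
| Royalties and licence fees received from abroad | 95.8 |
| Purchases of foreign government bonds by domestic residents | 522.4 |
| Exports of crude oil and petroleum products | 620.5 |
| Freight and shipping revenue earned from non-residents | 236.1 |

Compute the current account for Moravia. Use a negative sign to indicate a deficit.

682.1

Goods: 620.5 + 461.4 - 476.6 = 605.3
Services: 236.1 + 95.8 - 203.3 + 177.7 - 69.5 = 236.8
Primary income: -209.0
Secondary income: 49.0
Current account = 605.3 + 236.8 + (-209.0) + 49.0 = 682.1
(Excluded from the current account — financial account: acquisition of a foreign subsidiary by a resident firm (outward FDI) 427.9, purchases of foreign government bonds by domestic residents 522.4.)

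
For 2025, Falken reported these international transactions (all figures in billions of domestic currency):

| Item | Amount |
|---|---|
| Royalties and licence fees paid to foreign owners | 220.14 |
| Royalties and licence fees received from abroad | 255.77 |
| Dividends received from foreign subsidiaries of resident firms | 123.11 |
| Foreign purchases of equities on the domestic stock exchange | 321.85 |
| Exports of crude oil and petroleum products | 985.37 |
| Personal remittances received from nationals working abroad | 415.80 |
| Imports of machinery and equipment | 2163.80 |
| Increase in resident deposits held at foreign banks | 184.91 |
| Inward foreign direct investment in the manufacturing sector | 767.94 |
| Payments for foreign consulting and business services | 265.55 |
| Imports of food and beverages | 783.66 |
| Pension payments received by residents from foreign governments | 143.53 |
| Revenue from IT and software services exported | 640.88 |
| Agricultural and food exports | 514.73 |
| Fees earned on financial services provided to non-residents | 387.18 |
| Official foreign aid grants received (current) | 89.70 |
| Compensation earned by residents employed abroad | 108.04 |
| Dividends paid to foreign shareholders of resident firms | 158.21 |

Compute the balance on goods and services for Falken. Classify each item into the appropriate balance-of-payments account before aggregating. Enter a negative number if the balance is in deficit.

-649.22

Goods: 985.37 - 2163.80 + 514.73 - 783.66 = -1447.36
Services: -220.14 + 255.77 - 265.55 + 387.18 + 640.88 = 798.14
Trade balance = -1447.36 + 798.14 = -649.22
(Excluded from the trade balance — primary income: dividends received from foreign subsidiaries of resident firms 123.11, compensation earned by residents employed abroad 108.04, dividends paid to foreign shareholders of resident firms 158.21; financial account: foreign purchases of equities on the domestic stock exchange 321.85, increase in resident deposits held at foreign banks 184.91, inward foreign direct investment in the manufacturing sector 767.94; secondary income: personal remittances received from nationals working abroad 415.80, pension payments received by residents from foreign governments 143.53, official foreign aid grants received (current) 89.70.)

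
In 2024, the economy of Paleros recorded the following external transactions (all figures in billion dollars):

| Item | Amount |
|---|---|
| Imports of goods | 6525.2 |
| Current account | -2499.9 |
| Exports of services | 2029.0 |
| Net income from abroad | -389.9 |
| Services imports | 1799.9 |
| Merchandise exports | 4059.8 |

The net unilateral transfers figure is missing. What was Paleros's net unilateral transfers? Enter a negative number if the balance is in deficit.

Current account = goods balance + services balance + net primary income + net secondary income
Sum of the known components = -2626.2
Net unilateral transfers = CA - (known components) = -2499.9 - (-2626.2) = 126.3

126.3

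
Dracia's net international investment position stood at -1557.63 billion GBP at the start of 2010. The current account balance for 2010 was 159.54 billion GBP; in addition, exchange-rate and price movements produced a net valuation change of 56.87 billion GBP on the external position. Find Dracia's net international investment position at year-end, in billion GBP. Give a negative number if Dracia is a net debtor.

Change in NIIP = current account + net valuation change = 159.54 + 56.87 = 216.41
End-of-year NIIP = -1557.63 + 216.41 = -1341.22

-1341.22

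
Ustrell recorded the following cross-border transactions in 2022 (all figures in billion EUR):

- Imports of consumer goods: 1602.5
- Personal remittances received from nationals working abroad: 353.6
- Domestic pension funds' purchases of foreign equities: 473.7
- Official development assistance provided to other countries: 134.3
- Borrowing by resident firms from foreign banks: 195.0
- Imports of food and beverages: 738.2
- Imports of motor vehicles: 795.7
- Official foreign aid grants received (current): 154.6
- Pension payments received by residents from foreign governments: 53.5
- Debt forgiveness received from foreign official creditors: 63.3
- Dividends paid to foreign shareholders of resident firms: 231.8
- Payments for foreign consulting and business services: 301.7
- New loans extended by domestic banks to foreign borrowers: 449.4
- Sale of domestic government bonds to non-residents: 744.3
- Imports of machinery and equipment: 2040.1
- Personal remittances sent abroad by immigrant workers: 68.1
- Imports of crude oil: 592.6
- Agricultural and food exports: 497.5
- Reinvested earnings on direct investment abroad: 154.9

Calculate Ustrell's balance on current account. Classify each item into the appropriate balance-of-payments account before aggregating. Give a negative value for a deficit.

-5290.9

Goods: -2040.1 - 795.7 - 1602.5 + 497.5 - 592.6 - 738.2 = -5271.6
Services: -301.7
Primary income: 154.9 - 231.8 = -76.9
Secondary income: -134.3 + 353.6 - 68.1 + 53.5 + 154.6 = 359.3
Current account = (-5271.6) + (-301.7) + (-76.9) + 359.3 = -5290.9
(Excluded from the current account — financial account: domestic pension funds' purchases of foreign equities 473.7, borrowing by resident firms from foreign banks 195.0, new loans extended by domestic banks to foreign borrowers 449.4, sale of domestic government bonds to non-residents 744.3; capital account: debt forgiveness received from foreign official creditors 63.3.)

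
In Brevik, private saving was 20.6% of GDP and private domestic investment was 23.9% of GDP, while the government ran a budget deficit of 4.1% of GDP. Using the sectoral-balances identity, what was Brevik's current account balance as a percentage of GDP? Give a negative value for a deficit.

-7.4

By the sectoral-balances identity, CA = (S_private - I) + (T - G).
Private balance = 20.6 - 23.9 = -3.3
Government balance (T - G) = -4.1
CA = -3.3 + (-4.1) = -7.4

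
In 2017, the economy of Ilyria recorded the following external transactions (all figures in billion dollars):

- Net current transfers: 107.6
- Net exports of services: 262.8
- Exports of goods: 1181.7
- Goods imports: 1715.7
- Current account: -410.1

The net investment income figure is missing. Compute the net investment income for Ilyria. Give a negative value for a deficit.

-246.5

Current account = goods balance + services balance + net primary income + net secondary income
Sum of the known components = -163.6
Net investment income = CA - (known components) = -410.1 - (-163.6) = -246.5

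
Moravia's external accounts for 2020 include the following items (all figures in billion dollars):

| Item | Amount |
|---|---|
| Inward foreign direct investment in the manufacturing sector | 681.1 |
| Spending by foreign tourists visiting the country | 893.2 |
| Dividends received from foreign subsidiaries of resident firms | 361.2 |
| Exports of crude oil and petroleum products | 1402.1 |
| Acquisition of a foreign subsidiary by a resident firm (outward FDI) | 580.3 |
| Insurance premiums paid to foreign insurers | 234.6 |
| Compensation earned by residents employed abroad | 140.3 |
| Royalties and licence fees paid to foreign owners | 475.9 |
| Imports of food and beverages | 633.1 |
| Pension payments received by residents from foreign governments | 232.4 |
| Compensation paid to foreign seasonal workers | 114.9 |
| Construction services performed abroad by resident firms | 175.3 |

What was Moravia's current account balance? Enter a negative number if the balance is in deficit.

Goods: 1402.1 - 633.1 = 769.0
Services: -234.6 + 175.3 - 475.9 + 893.2 = 358.0
Primary income: 361.2 - 114.9 + 140.3 = 386.6
Secondary income: 232.4
Current account = 769.0 + 358.0 + 386.6 + 232.4 = 1746.0
(Excluded from the current account — financial account: inward foreign direct investment in the manufacturing sector 681.1, acquisition of a foreign subsidiary by a resident firm (outward FDI) 580.3.)

1746.0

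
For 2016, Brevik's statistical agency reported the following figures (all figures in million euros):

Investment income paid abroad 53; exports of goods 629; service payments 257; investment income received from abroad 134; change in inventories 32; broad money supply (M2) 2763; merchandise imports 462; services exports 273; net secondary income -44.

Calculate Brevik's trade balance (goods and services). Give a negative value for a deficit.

183

Goods balance = 629 - 462 = 167
Services balance = 273 - 257 = 16
Trade balance (goods + services) = 167 + 16 = 183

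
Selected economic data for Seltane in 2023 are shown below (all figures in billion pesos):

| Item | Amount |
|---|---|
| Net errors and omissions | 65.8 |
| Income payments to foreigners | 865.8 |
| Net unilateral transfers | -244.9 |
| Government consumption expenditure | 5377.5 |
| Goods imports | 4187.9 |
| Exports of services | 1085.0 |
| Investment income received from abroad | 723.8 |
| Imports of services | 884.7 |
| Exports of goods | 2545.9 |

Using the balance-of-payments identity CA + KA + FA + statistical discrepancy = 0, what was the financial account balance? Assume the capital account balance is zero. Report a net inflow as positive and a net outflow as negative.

Goods balance = 2545.9 - 4187.9 = -1642.0
Services balance = 1085.0 - 884.7 = 200.3
Trade balance (goods + services) = -1642.0 + 200.3 = -1441.7
Net primary income = 723.8 - 865.8 = -142.0
Net secondary income = -244.9
Current account = -1441.7 + (-142.0) + (-244.9) = -1828.6
Financial account = -(-1828.6 + 65.8) = 1762.8

1762.8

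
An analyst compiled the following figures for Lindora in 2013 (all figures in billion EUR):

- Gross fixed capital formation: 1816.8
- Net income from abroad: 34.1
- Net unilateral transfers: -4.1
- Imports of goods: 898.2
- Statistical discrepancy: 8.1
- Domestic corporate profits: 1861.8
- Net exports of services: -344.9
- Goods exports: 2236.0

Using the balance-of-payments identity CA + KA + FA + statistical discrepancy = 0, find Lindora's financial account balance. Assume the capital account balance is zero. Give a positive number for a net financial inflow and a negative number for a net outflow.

-1031.0

Goods balance = 2236.0 - 898.2 = 1337.8
Services balance = -344.9
Trade balance (goods + services) = 1337.8 + (-344.9) = 992.9
Net primary income = 34.1
Net secondary income = -4.1
Current account = 992.9 + 34.1 + (-4.1) = 1022.9
Financial account = -(1022.9 + 8.1) = -1031.0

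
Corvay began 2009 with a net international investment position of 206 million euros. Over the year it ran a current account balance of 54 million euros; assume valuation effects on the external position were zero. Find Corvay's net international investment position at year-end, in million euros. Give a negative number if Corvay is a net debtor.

260

With no valuation effects, change in NIIP = current account = 54
End-of-year NIIP = 206 + 54 = 260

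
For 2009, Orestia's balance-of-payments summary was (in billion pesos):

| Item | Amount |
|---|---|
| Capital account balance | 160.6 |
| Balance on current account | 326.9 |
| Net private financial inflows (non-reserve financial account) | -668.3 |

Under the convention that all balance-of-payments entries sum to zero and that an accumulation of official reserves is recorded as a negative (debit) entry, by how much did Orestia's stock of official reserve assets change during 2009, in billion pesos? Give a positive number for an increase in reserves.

-180.8

Official reserve transactions balance = -(326.9 + 160.6 + (-668.3)) = 180.8
An accumulation of reserves is recorded as a debit (negative entry), so the change in the stock of reserves is the negative of that balance.
Change in official reserves = -(180.8) = -180.8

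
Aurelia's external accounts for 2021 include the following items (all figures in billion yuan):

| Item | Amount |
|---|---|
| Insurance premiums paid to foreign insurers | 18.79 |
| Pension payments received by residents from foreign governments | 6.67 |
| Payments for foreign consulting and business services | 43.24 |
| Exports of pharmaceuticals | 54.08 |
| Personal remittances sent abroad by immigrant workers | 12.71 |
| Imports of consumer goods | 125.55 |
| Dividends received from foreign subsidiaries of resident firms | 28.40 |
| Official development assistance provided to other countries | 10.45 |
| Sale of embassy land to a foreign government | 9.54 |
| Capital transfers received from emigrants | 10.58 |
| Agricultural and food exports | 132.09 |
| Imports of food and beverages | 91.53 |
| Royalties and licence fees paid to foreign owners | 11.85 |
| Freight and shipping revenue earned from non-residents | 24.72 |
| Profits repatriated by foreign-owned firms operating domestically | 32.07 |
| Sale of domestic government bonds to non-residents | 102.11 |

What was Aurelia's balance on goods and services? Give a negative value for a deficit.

-80.07

Goods: 132.09 - 125.55 - 91.53 + 54.08 = -30.91
Services: -11.85 - 18.79 - 43.24 + 24.72 = -49.16
Trade balance = -30.91 + (-49.16) = -80.07
(Excluded from the trade balance — secondary income: pension payments received by residents from foreign governments 6.67, personal remittances sent abroad by immigrant workers 12.71, official development assistance provided to other countries 10.45; primary income: dividends received from foreign subsidiaries of resident firms 28.40, profits repatriated by foreign-owned firms operating domestically 32.07; capital account: sale of embassy land to a foreign government 9.54, capital transfers received from emigrants 10.58; financial account: sale of domestic government bonds to non-residents 102.11.)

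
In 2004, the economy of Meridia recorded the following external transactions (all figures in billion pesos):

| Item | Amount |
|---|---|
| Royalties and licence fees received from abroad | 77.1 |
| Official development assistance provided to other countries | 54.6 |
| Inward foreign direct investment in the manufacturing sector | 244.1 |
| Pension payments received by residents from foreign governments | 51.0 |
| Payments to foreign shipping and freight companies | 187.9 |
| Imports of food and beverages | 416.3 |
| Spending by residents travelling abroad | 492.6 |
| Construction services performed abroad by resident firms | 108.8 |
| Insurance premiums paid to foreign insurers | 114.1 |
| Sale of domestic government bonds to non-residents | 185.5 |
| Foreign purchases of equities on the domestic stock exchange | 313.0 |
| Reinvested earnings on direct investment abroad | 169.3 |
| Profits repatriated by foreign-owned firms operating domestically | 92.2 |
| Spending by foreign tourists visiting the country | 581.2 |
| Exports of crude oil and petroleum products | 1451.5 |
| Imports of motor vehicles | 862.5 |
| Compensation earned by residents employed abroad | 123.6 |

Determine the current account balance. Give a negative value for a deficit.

342.3

Goods: -416.3 - 862.5 + 1451.5 = 172.7
Services: 77.1 - 187.9 + 581.2 + 108.8 - 492.6 - 114.1 = -27.5
Primary income: 169.3 - 92.2 + 123.6 = 200.7
Secondary income: 51.0 - 54.6 = -3.6
Current account = 172.7 + (-27.5) + 200.7 + (-3.6) = 342.3
(Excluded from the current account — financial account: inward foreign direct investment in the manufacturing sector 244.1, sale of domestic government bonds to non-residents 185.5, foreign purchases of equities on the domestic stock exchange 313.0.)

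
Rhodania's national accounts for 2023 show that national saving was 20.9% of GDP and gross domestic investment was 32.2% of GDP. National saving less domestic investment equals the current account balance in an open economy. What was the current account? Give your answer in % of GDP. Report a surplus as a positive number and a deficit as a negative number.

-11.3

CA = S - I = 20.9 - 32.2 = -11.3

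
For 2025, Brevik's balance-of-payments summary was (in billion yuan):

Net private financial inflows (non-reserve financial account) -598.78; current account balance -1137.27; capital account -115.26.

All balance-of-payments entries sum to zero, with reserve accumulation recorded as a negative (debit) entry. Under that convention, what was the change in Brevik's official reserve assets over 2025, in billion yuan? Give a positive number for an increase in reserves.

-1851.31

Official reserve transactions balance = -((-1137.27) + (-115.26) + (-598.78)) = 1851.31
An accumulation of reserves is recorded as a debit (negative entry), so the change in the stock of reserves is the negative of that balance.
Change in official reserves = -(1851.31) = -1851.31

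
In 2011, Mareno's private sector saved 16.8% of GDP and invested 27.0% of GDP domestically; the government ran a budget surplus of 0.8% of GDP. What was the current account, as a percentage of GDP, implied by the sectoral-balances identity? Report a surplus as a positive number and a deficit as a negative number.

By the sectoral-balances identity, CA = (S_private - I) + (T - G).
Private balance = 16.8 - 27.0 = -10.2
Government balance (T - G) = 0.8
CA = -10.2 + 0.8 = -9.4

-9.4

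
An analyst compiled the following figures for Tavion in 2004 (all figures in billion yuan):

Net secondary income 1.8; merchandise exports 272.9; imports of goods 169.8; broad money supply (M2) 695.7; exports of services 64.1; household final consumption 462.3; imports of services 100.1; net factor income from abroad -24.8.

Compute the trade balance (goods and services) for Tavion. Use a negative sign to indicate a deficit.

67.1

Goods balance = 272.9 - 169.8 = 103.1
Services balance = 64.1 - 100.1 = -36.0
Trade balance (goods + services) = 103.1 + (-36.0) = 67.1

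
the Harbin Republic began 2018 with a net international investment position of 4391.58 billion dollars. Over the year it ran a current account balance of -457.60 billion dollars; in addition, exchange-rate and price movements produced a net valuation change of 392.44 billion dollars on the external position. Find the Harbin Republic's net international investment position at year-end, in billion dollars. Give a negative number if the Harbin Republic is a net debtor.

4326.42

Change in NIIP = current account + net valuation change = -457.60 + 392.44 = -65.16
End-of-year NIIP = 4391.58 + (-65.16) = 4326.42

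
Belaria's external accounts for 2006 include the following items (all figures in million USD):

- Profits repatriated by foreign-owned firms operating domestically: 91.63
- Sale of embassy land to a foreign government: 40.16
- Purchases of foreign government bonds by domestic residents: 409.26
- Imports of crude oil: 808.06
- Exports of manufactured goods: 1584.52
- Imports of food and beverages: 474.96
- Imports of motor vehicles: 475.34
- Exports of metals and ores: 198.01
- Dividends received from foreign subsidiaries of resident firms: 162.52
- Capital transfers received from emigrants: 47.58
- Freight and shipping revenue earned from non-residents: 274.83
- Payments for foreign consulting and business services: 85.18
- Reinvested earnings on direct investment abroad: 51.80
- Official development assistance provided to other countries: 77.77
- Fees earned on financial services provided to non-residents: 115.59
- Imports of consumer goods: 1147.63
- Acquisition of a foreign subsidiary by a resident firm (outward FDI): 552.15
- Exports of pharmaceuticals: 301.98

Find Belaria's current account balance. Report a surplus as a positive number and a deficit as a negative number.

Goods: -475.34 + 301.98 - 474.96 - 1147.63 + 198.01 - 808.06 + 1584.52 = -821.48
Services: 115.59 + 274.83 - 85.18 = 305.24
Primary income: 162.52 - 91.63 + 51.80 = 122.69
Secondary income: -77.77
Current account = (-821.48) + 305.24 + 122.69 + (-77.77) = -471.32
(Excluded from the current account — capital account: sale of embassy land to a foreign government 40.16, capital transfers received from emigrants 47.58; financial account: purchases of foreign government bonds by domestic residents 409.26, acquisition of a foreign subsidiary by a resident firm (outward FDI) 552.15.)

-471.32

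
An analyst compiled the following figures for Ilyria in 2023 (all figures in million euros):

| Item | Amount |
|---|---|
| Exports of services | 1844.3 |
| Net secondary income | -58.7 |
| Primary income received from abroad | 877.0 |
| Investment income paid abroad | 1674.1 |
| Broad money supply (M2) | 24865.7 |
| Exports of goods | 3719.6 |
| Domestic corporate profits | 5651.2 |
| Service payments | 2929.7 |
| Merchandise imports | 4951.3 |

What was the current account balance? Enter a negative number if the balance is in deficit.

Goods balance = 3719.6 - 4951.3 = -1231.7
Services balance = 1844.3 - 2929.7 = -1085.4
Trade balance (goods + services) = -1231.7 + (-1085.4) = -2317.1
Net primary income = 877.0 - 1674.1 = -797.1
Net secondary income = -58.7
Current account = -2317.1 + (-797.1) + (-58.7) = -3172.9

-3172.9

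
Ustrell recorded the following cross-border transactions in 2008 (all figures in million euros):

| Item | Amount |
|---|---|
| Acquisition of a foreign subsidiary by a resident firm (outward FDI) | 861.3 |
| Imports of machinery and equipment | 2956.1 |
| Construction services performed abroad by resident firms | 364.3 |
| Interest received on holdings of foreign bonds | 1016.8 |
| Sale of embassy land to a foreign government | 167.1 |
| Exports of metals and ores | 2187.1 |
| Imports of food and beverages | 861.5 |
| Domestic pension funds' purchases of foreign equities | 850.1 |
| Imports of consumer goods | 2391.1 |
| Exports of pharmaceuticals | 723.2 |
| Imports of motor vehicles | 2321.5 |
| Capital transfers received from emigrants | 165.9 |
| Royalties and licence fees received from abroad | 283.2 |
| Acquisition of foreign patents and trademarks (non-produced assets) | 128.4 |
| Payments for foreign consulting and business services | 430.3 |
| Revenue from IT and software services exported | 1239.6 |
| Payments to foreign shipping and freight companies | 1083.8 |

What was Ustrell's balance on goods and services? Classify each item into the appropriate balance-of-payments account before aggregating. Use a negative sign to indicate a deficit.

-5246.9

Goods: -2391.1 + 2187.1 - 2321.5 - 2956.1 + 723.2 - 861.5 = -5619.9
Services: -430.3 - 1083.8 + 283.2 + 1239.6 + 364.3 = 373.0
Trade balance = -5619.9 + 373.0 = -5246.9
(Excluded from the trade balance — financial account: acquisition of a foreign subsidiary by a resident firm (outward FDI) 861.3, domestic pension funds' purchases of foreign equities 850.1; primary income: interest received on holdings of foreign bonds 1016.8; capital account: sale of embassy land to a foreign government 167.1, capital transfers received from emigrants 165.9, acquisition of foreign patents and trademarks (non-produced assets) 128.4.)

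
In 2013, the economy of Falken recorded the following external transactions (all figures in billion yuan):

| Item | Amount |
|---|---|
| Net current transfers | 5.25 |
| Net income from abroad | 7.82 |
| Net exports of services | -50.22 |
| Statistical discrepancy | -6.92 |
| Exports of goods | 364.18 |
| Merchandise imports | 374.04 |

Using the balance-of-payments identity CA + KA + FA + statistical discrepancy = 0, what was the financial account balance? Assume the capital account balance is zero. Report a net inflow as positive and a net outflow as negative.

53.93

Goods balance = 364.18 - 374.04 = -9.86
Services balance = -50.22
Trade balance (goods + services) = -9.86 + (-50.22) = -60.08
Net primary income = 7.82
Net secondary income = 5.25
Current account = -60.08 + 7.82 + 5.25 = -47.01
Financial account = -(-47.01 + (-6.92)) = 53.93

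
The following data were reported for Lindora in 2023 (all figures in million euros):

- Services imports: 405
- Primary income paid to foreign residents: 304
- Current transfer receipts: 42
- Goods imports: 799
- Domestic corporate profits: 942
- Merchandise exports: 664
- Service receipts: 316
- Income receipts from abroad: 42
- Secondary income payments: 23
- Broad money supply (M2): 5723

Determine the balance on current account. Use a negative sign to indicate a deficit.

Goods balance = 664 - 799 = -135
Services balance = 316 - 405 = -89
Trade balance (goods + services) = -135 + (-89) = -224
Net primary income = 42 - 304 = -262
Net secondary income = 42 - 23 = 19
Current account = -224 + (-262) + 19 = -467

-467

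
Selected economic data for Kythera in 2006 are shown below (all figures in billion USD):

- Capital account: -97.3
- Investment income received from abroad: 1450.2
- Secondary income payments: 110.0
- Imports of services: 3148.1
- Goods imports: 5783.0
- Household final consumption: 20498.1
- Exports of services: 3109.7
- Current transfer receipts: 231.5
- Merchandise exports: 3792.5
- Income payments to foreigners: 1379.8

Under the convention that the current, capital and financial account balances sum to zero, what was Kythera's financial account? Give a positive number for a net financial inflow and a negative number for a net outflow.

Goods balance = 3792.5 - 5783.0 = -1990.5
Services balance = 3109.7 - 3148.1 = -38.4
Trade balance (goods + services) = -1990.5 + (-38.4) = -2028.9
Net primary income = 1450.2 - 1379.8 = 70.4
Net secondary income = 231.5 - 110.0 = 121.5
Current account = -2028.9 + 70.4 + 121.5 = -1837.0
Financial account = -(-1837.0 + (-97.3)) = 1934.3

1934.3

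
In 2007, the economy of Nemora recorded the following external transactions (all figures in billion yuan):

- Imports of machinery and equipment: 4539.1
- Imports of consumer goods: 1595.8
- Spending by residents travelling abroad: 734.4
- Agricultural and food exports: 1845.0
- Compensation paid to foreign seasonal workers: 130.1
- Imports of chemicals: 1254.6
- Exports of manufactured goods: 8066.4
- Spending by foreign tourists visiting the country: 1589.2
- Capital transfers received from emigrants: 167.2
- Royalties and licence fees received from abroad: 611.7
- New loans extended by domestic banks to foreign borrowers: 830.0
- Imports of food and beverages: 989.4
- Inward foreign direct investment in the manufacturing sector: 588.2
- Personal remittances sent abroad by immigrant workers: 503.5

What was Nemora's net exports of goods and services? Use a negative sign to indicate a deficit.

Goods: 8066.4 - 989.4 + 1845.0 - 1595.8 - 4539.1 - 1254.6 = 1532.5
Services: 1589.2 + 611.7 - 734.4 = 1466.5
Trade balance = 1532.5 + 1466.5 = 2999.0
(Excluded from the trade balance — primary income: compensation paid to foreign seasonal workers 130.1; capital account: capital transfers received from emigrants 167.2; financial account: new loans extended by domestic banks to foreign borrowers 830.0, inward foreign direct investment in the manufacturing sector 588.2; secondary income: personal remittances sent abroad by immigrant workers 503.5.)

2999.0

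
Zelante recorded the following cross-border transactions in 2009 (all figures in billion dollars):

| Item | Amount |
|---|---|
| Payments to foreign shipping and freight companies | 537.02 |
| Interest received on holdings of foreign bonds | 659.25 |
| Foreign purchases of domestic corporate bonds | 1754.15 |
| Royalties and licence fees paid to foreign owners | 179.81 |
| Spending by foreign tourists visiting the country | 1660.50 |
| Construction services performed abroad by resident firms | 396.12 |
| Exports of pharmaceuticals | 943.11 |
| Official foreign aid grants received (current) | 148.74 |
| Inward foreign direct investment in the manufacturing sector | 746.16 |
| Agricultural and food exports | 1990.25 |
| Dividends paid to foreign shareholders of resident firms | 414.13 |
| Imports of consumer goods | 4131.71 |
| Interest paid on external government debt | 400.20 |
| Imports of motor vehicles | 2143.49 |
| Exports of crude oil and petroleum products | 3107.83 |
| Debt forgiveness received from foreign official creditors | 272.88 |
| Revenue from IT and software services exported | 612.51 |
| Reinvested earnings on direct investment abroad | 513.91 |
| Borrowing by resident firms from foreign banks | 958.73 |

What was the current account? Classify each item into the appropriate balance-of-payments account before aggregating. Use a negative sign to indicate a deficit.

Goods: -4131.71 + 1990.25 + 943.11 + 3107.83 - 2143.49 = -234.01
Services: 396.12 + 612.51 + 1660.50 - 537.02 - 179.81 = 1952.30
Primary income: -400.20 - 414.13 + 659.25 + 513.91 = 358.83
Secondary income: 148.74
Current account = (-234.01) + 1952.30 + 358.83 + 148.74 = 2225.86
(Excluded from the current account — financial account: foreign purchases of domestic corporate bonds 1754.15, inward foreign direct investment in the manufacturing sector 746.16, borrowing by resident firms from foreign banks 958.73; capital account: debt forgiveness received from foreign official creditors 272.88.)

2225.86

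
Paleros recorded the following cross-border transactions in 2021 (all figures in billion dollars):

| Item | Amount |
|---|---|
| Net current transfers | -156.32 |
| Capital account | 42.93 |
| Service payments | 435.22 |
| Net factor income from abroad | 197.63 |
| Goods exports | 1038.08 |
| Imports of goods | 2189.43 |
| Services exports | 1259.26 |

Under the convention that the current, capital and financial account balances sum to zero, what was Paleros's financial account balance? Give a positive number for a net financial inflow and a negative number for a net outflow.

243.07

Goods balance = 1038.08 - 2189.43 = -1151.35
Services balance = 1259.26 - 435.22 = 824.04
Trade balance (goods + services) = -1151.35 + 824.04 = -327.31
Net primary income = 197.63
Net secondary income = -156.32
Current account = -327.31 + 197.63 + (-156.32) = -286.00
Financial account = -(-286.00 + 42.93) = 243.07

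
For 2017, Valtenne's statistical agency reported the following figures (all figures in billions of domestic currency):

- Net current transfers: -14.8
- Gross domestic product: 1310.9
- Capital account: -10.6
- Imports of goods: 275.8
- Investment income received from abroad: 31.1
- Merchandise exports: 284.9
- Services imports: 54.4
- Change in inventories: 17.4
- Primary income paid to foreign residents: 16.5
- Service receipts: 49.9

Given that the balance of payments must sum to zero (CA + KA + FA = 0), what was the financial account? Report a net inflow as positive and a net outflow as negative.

Goods balance = 284.9 - 275.8 = 9.1
Services balance = 49.9 - 54.4 = -4.5
Trade balance (goods + services) = 9.1 + (-4.5) = 4.6
Net primary income = 31.1 - 16.5 = 14.6
Net secondary income = -14.8
Current account = 4.6 + 14.6 + (-14.8) = 4.4
Financial account = -(4.4 + (-10.6)) = 6.2

6.2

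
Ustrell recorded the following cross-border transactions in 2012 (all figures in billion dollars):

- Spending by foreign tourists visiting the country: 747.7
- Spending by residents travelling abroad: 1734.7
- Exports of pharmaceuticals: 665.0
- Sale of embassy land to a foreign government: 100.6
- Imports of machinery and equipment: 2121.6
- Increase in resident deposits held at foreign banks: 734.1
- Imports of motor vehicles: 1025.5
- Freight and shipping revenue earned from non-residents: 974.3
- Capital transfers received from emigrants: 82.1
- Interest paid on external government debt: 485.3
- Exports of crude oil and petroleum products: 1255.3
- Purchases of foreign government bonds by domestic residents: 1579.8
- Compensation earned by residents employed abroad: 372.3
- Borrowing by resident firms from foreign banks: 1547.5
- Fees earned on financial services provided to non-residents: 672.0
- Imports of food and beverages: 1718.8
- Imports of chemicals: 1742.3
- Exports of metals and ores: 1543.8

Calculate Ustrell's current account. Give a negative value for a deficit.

-2597.8

Goods: -2121.6 - 1025.5 + 1255.3 - 1742.3 - 1718.8 + 1543.8 + 665.0 = -3144.1
Services: 672.0 - 1734.7 + 974.3 + 747.7 = 659.3
Primary income: -485.3 + 372.3 = -113.0
Current account = (-3144.1) + 659.3 + (-113.0) = -2597.8
(Excluded from the current account — capital account: sale of embassy land to a foreign government 100.6, capital transfers received from emigrants 82.1; financial account: increase in resident deposits held at foreign banks 734.1, purchases of foreign government bonds by domestic residents 1579.8, borrowing by resident firms from foreign banks 1547.5.)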